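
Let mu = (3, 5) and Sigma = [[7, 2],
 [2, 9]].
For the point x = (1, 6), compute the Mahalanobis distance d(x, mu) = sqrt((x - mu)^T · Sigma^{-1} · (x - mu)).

Step 1 — centre the observation: (x - mu) = (-2, 1).

Step 2 — invert Sigma. det(Sigma) = 7·9 - (2)² = 59.
  Sigma^{-1} = (1/det) · [[d, -b], [-b, a]] = [[0.1525, -0.0339],
 [-0.0339, 0.1186]].

Step 3 — form the quadratic (x - mu)^T · Sigma^{-1} · (x - mu):
  Sigma^{-1} · (x - mu) = (-0.339, 0.1864).
  (x - mu)^T · [Sigma^{-1} · (x - mu)] = (-2)·(-0.339) + (1)·(0.1864) = 0.8644.

Step 4 — take square root: d = √(0.8644) ≈ 0.9297.

d(x, mu) = √(0.8644) ≈ 0.9297


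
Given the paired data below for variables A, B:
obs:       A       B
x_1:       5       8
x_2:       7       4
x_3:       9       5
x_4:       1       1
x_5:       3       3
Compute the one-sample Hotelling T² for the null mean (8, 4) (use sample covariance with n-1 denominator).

Step 1 — sample mean vector:
  mean(A) = (5 + 7 + 9 + 1 + 3) / 5 = 25/5 = 5
  mean(B) = (8 + 4 + 5 + 1 + 3) / 5 = 21/5 = 4.2
  x̄ = (5, 4.2),  deviation x̄ - mu_0 = (5, 4.2) - (8, 4) = (-3, 0.2).

Step 2 — sample covariance matrix, S[i,j] = (1/(n-1)) · Σ_k (x_{k,i} - mean_i) · (x_{k,j} - mean_j), divisor n-1 = 4:
  S[A,A] = ((0)·(0) + (2)·(2) + (4)·(4) + (-4)·(-4) + (-2)·(-2)) / 4 = 40/4 = 10
  S[A,B] = ((0)·(3.8) + (2)·(-0.2) + (4)·(0.8) + (-4)·(-3.2) + (-2)·(-1.2)) / 4 = 18/4 = 4.5
  S[B,B] = ((3.8)·(3.8) + (-0.2)·(-0.2) + (0.8)·(0.8) + (-3.2)·(-3.2) + (-1.2)·(-1.2)) / 4 = 26.8/4 = 6.7
  S = [[10, 4.5],
 [4.5, 6.7]].

Step 3 — invert S. det(S) = 10·6.7 - (4.5)² = 46.75.
  S^{-1} = (1/det) · [[d, -b], [-b, a]] = [[0.1433, -0.0963],
 [-0.0963, 0.2139]].

Step 4 — quadratic form (x̄ - mu_0)^T · S^{-1} · (x̄ - mu_0):
  S^{-1} · (x̄ - mu_0) = (-0.4492, 0.3316),
  (x̄ - mu_0)^T · [...] = (-3)·(-0.4492) + (0.2)·(0.3316) = 1.4139.

Step 5 — scale by n: T² = 5 · 1.4139 = 7.0695.

T² ≈ 7.0695


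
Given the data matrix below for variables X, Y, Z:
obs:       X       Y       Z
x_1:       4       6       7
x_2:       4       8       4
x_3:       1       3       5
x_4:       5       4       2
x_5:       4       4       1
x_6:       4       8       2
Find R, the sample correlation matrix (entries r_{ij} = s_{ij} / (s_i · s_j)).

Step 1 — column means:
  mean(X) = (4 + 4 + 1 + 5 + 4 + 4) / 6 = 22/6 = 3.6667
  mean(Y) = (6 + 8 + 3 + 4 + 4 + 8) / 6 = 33/6 = 5.5
  mean(Z) = (7 + 4 + 5 + 2 + 1 + 2) / 6 = 21/6 = 3.5

Step 2 — sample variances and covariances s[i,j] = (1/(n-1)) · Σ_k (x_{k,i} - mean_i) · (x_{k,j} - mean_j), with n-1 = 5:
  s[X,X] = ((0.3333)·(0.3333) + (0.3333)·(0.3333) + (-2.6667)·(-2.6667) + (1.3333)·(1.3333) + (0.3333)·(0.3333) + (0.3333)·(0.3333)) / 5 = 9.3333/5 = 1.8667
  s[X,Y] = ((0.3333)·(0.5) + (0.3333)·(2.5) + (-2.6667)·(-2.5) + (1.3333)·(-1.5) + (0.3333)·(-1.5) + (0.3333)·(2.5)) / 5 = 6/5 = 1.2
  s[X,Z] = ((0.3333)·(3.5) + (0.3333)·(0.5) + (-2.6667)·(1.5) + (1.3333)·(-1.5) + (0.3333)·(-2.5) + (0.3333)·(-1.5)) / 5 = -6/5 = -1.2
  s[Y,Y] = ((0.5)·(0.5) + (2.5)·(2.5) + (-2.5)·(-2.5) + (-1.5)·(-1.5) + (-1.5)·(-1.5) + (2.5)·(2.5)) / 5 = 23.5/5 = 4.7
  s[Y,Z] = ((0.5)·(3.5) + (2.5)·(0.5) + (-2.5)·(1.5) + (-1.5)·(-1.5) + (-1.5)·(-2.5) + (2.5)·(-1.5)) / 5 = 1.5/5 = 0.3
  s[Z,Z] = ((3.5)·(3.5) + (0.5)·(0.5) + (1.5)·(1.5) + (-1.5)·(-1.5) + (-2.5)·(-2.5) + (-1.5)·(-1.5)) / 5 = 25.5/5 = 5.1
  Sample standard deviations s_i = √(s[i,i]):
  s(X) = √(1.8667) = 1.3663
  s(Y) = √(4.7) = 2.1679
  s(Z) = √(5.1) = 2.2583

Step 3 — r_{ij} = s_{ij} / (s_i · s_j):
  r[X,X] = 1 (diagonal).
  r[X,Y] = 1.2 / (1.3663 · 2.1679) = 1.2 / 2.962 = 0.4051
  r[X,Z] = -1.2 / (1.3663 · 2.2583) = -1.2 / 3.0854 = -0.3889
  r[Y,Y] = 1 (diagonal).
  r[Y,Z] = 0.3 / (2.1679 · 2.2583) = 0.3 / 4.8959 = 0.0613
  r[Z,Z] = 1 (diagonal).

R is symmetric with unit diagonal. Assembling:

R = [[1, 0.4051, -0.3889],
 [0.4051, 1, 0.0613],
 [-0.3889, 0.0613, 1]]


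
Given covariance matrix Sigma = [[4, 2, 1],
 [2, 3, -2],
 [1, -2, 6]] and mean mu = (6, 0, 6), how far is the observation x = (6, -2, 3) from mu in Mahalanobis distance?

Step 1 — centre the observation: (x - mu) = (0, -2, -3).

Step 2 — invert Sigma (cofactor / det for 3×3, or solve directly):
  Sigma^{-1} = [[0.6667, -0.6667, -0.3333],
 [-0.6667, 1.0952, 0.4762],
 [-0.3333, 0.4762, 0.381]].

Step 3 — form the quadratic (x - mu)^T · Sigma^{-1} · (x - mu):
  Sigma^{-1} · (x - mu) = (2.3333, -3.619, -2.0952).
  (x - mu)^T · [Sigma^{-1} · (x - mu)] = (0)·(2.3333) + (-2)·(-3.619) + (-3)·(-2.0952) = 13.5238.

Step 4 — take square root: d = √(13.5238) ≈ 3.6775.

d(x, mu) = √(13.5238) ≈ 3.6775


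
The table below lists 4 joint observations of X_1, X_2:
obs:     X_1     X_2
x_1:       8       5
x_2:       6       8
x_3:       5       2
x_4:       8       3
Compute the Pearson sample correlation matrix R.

Step 1 — column means:
  mean(X_1) = (8 + 6 + 5 + 8) / 4 = 27/4 = 6.75
  mean(X_2) = (5 + 8 + 2 + 3) / 4 = 18/4 = 4.5

Step 2 — sample variances and covariances s[i,j] = (1/(n-1)) · Σ_k (x_{k,i} - mean_i) · (x_{k,j} - mean_j), with n-1 = 3:
  s[X_1,X_1] = ((1.25)·(1.25) + (-0.75)·(-0.75) + (-1.75)·(-1.75) + (1.25)·(1.25)) / 3 = 6.75/3 = 2.25
  s[X_1,X_2] = ((1.25)·(0.5) + (-0.75)·(3.5) + (-1.75)·(-2.5) + (1.25)·(-1.5)) / 3 = 0.5/3 = 0.1667
  s[X_2,X_2] = ((0.5)·(0.5) + (3.5)·(3.5) + (-2.5)·(-2.5) + (-1.5)·(-1.5)) / 3 = 21/3 = 7
  Sample standard deviations s_i = √(s[i,i]):
  s(X_1) = √(2.25) = 1.5
  s(X_2) = √(7) = 2.6458

Step 3 — r_{ij} = s_{ij} / (s_i · s_j):
  r[X_1,X_1] = 1 (diagonal).
  r[X_1,X_2] = 0.1667 / (1.5 · 2.6458) = 0.1667 / 3.9686 = 0.042
  r[X_2,X_2] = 1 (diagonal).

R is symmetric with unit diagonal. Assembling:

R = [[1, 0.042],
 [0.042, 1]]


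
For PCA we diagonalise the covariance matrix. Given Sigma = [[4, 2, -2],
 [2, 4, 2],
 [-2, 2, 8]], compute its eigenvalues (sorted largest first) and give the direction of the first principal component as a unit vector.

Step 1 — characteristic polynomial p(λ) = det(λI - Sigma) = λ³ - tr·λ² + c_1·λ - det, where tr = trace, c_1 = sum of the principal 2×2 minors, det = det(Sigma):
  tr = 4 + 4 + 8 = 16,
  c_1 = (4·4 - (2)²) + (4·8 - (-2)²) + (4·8 - (2)²) = 12 + 28 + 28 = 68,
  det = 4·(4·8 - (2)²) - (2)·((2)·8 - (2)·(-2)) + (-2)·((2)·(2) - 4·(-2)) = 4·(28) - (2)·(20) + (-2)·(12) = 48.
  So p(λ) = λ³ - 16λ² + 68λ - 48.
Step 2 — look for an integer root (rational root theorem: any rational root is an integer divisor of 48). Testing λ = 6:
  p(6) = 216 - 576 + 408 - 48 = 0  ✓
  Dividing out (λ - 6): p(λ) = (λ - 6)(λ² - 10λ + 8).
Step 3 — remaining eigenvalues from the quadratic λ² - 10λ + 8 = 0:
  Δ = 10² - 4·8 = 100 - 32 = 68,  λ = (10 ± √68)/2 = (10 ± 8.2462)/2 ≈ 9.1231 or 0.8769.
  Sorted: λ_1 = 9.1231,  λ_2 = 6,  λ_3 = 0.8769  (check: sum = 16 = tr ✓).

Step 4 — unit eigenvector for λ_1 ≈ 9.1231: v spans the null space of (Sigma - λ_1 I), whose rows are
  r_1 = (-5.1231, 2, -2),  r_2 = (2, -5.1231, 2),  r_3 = (-2, 2, -1.1231).
  v is orthogonal to every row, so take v ∝ r_1 × r_2 = ((2)·(2) - (-2)·(-5.1231), (-2)·(2) - (-5.1231)·(2), (-5.1231)·(-5.1231) - (2)·(2)) ≈ (-6.2462, 6.2462, 22.2462).
  Rescale (multiply by -1 so the first nonzero entry is positive): u = (6.2462, -6.2462, -22.2462).
  ||u|| = √((6.2462)² + (-6.2462)² + (-22.2462)²) = √(572.9242) ≈ 23.9358,  v_1 = u/||u|| ≈ (0.261, -0.261, -0.9294) (||v_1|| = 1).

λ_1 = 9.1231,  λ_2 = 6,  λ_3 = 0.8769;  v_1 ≈ (0.261, -0.261, -0.9294)


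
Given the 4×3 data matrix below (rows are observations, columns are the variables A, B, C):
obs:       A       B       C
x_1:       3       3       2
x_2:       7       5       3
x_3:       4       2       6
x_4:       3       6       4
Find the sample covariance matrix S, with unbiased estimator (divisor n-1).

Step 1 — column means:
  mean(A) = (3 + 7 + 4 + 3) / 4 = 17/4 = 4.25
  mean(B) = (3 + 5 + 2 + 6) / 4 = 16/4 = 4
  mean(C) = (2 + 3 + 6 + 4) / 4 = 15/4 = 3.75

Step 2 — sample covariance S[i,j] = (1/(n-1)) · Σ_k (x_{k,i} - mean_i) · (x_{k,j} - mean_j), with n-1 = 3.
  S[A,A] = ((-1.25)·(-1.25) + (2.75)·(2.75) + (-0.25)·(-0.25) + (-1.25)·(-1.25)) / 3 = 10.75/3 = 3.5833
  S[A,B] = ((-1.25)·(-1) + (2.75)·(1) + (-0.25)·(-2) + (-1.25)·(2)) / 3 = 2/3 = 0.6667
  S[A,C] = ((-1.25)·(-1.75) + (2.75)·(-0.75) + (-0.25)·(2.25) + (-1.25)·(0.25)) / 3 = -0.75/3 = -0.25
  S[B,B] = ((-1)·(-1) + (1)·(1) + (-2)·(-2) + (2)·(2)) / 3 = 10/3 = 3.3333
  S[B,C] = ((-1)·(-1.75) + (1)·(-0.75) + (-2)·(2.25) + (2)·(0.25)) / 3 = -3/3 = -1
  S[C,C] = ((-1.75)·(-1.75) + (-0.75)·(-0.75) + (2.25)·(2.25) + (0.25)·(0.25)) / 3 = 8.75/3 = 2.9167

S is symmetric (S[j,i] = S[i,j]). Assembling:

S = [[3.5833, 0.6667, -0.25],
 [0.6667, 3.3333, -1],
 [-0.25, -1, 2.9167]]


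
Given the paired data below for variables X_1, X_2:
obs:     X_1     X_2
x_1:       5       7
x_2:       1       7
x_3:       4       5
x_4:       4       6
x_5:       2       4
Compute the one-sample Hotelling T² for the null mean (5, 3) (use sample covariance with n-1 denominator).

Step 1 — sample mean vector:
  mean(X_1) = (5 + 1 + 4 + 4 + 2) / 5 = 16/5 = 3.2
  mean(X_2) = (7 + 7 + 5 + 6 + 4) / 5 = 29/5 = 5.8
  x̄ = (3.2, 5.8),  deviation x̄ - mu_0 = (3.2, 5.8) - (5, 3) = (-1.8, 2.8).

Step 2 — sample covariance matrix, S[i,j] = (1/(n-1)) · Σ_k (x_{k,i} - mean_i) · (x_{k,j} - mean_j), divisor n-1 = 4:
  S[X_1,X_1] = ((1.8)·(1.8) + (-2.2)·(-2.2) + (0.8)·(0.8) + (0.8)·(0.8) + (-1.2)·(-1.2)) / 4 = 10.8/4 = 2.7
  S[X_1,X_2] = ((1.8)·(1.2) + (-2.2)·(1.2) + (0.8)·(-0.8) + (0.8)·(0.2) + (-1.2)·(-1.8)) / 4 = 1.2/4 = 0.3
  S[X_2,X_2] = ((1.2)·(1.2) + (1.2)·(1.2) + (-0.8)·(-0.8) + (0.2)·(0.2) + (-1.8)·(-1.8)) / 4 = 6.8/4 = 1.7
  S = [[2.7, 0.3],
 [0.3, 1.7]].

Step 3 — invert S. det(S) = 2.7·1.7 - (0.3)² = 4.5.
  S^{-1} = (1/det) · [[d, -b], [-b, a]] = [[0.3778, -0.0667],
 [-0.0667, 0.6]].

Step 4 — quadratic form (x̄ - mu_0)^T · S^{-1} · (x̄ - mu_0):
  S^{-1} · (x̄ - mu_0) = (-0.8667, 1.8),
  (x̄ - mu_0)^T · [...] = (-1.8)·(-0.8667) + (2.8)·(1.8) = 6.6.

Step 5 — scale by n: T² = 5 · 6.6 = 33.

T² ≈ 33


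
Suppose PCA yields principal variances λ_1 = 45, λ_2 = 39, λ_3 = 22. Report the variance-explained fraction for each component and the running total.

Step 1 — total variance = trace(Sigma) = Σ λ_i = 45 + 39 + 22 = 106.

Step 2 — fraction explained by component i = λ_i / Σ λ:
  PC1: 45/106 = 0.4245
  PC2: 39/106 = 0.3679
  PC3: 22/106 = 0.2075

Step 3 — cumulative fraction after k components = (λ_1 + ... + λ_k) / Σ λ:
  k = 1: 45/106 = 0.4245
  k = 2: (45 + 39)/106 = 84/106 = 0.7925
  k = 3: (45 + 39 + 22)/106 = 106/106 = 1

Summary (fraction, with percent):

explained: PC1 0.4245 (42.45%), PC2 0.3679 (36.79%), PC3 0.2075 (20.75%);  cumulative: 0.4245, 0.7925, 1


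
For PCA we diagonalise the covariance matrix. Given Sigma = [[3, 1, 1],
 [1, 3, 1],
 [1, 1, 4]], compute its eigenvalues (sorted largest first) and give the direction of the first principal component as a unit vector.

Step 1 — characteristic polynomial p(λ) = det(λI - Sigma) = λ³ - tr·λ² + c_1·λ - det, where tr = trace, c_1 = sum of the principal 2×2 minors, det = det(Sigma):
  tr = 3 + 3 + 4 = 10,
  c_1 = (3·3 - (1)²) + (3·4 - (1)²) + (3·4 - (1)²) = 8 + 11 + 11 = 30,
  det = 3·(3·4 - (1)²) - (1)·((1)·4 - (1)·(1)) + (1)·((1)·(1) - 3·(1)) = 3·(11) - (1)·(3) + (1)·(-2) = 28.
  So p(λ) = λ³ - 10λ² + 30λ - 28.
Step 2 — look for an integer root (rational root theorem: any rational root is an integer divisor of 28). Testing λ = 2:
  p(2) = 8 - 40 + 60 - 28 = 0  ✓
  Dividing out (λ - 2): p(λ) = (λ - 2)(λ² - 8λ + 14).
Step 3 — remaining eigenvalues from the quadratic λ² - 8λ + 14 = 0:
  Δ = 8² - 4·14 = 64 - 56 = 8,  λ = (8 ± √8)/2 = (8 ± 2.8284)/2 ≈ 5.4142 or 2.5858.
  Sorted: λ_1 = 5.4142,  λ_2 = 2.5858,  λ_3 = 2  (check: sum = 10 = tr ✓).

Step 4 — unit eigenvector for λ_1 ≈ 5.4142: v spans the null space of (Sigma - λ_1 I), whose rows are
  r_1 = (-2.4142, 1, 1),  r_2 = (1, -2.4142, 1),  r_3 = (1, 1, -1.4142).
  v is orthogonal to every row, so take v ∝ r_1 × r_2 = ((1)·(1) - (1)·(-2.4142), (1)·(1) - (-2.4142)·(1), (-2.4142)·(-2.4142) - (1)·(1)) ≈ (3.4142, 3.4142, 4.8284).
  Let u = (3.4142, 3.4142, 4.8284).
  ||u|| = √((3.4142)² + (3.4142)² + (4.8284)²) = √(46.6274) ≈ 6.8284,  v_1 = u/||u|| ≈ (0.5, 0.5, 0.7071) (||v_1|| = 1).

λ_1 = 5.4142,  λ_2 = 2.5858,  λ_3 = 2;  v_1 ≈ (0.5, 0.5, 0.7071)


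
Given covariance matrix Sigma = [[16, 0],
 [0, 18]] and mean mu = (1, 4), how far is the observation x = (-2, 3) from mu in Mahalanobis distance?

Step 1 — centre the observation: (x - mu) = (-3, -1).

Step 2 — invert Sigma. det(Sigma) = 16·18 - (0)² = 288.
  Sigma^{-1} = (1/det) · [[d, -b], [-b, a]] = [[0.0625, 0],
 [0, 0.0556]].

Step 3 — form the quadratic (x - mu)^T · Sigma^{-1} · (x - mu):
  Sigma^{-1} · (x - mu) = (-0.1875, -0.0556).
  (x - mu)^T · [Sigma^{-1} · (x - mu)] = (-3)·(-0.1875) + (-1)·(-0.0556) = 0.6181.

Step 4 — take square root: d = √(0.6181) ≈ 0.7862.

d(x, mu) = √(0.6181) ≈ 0.7862


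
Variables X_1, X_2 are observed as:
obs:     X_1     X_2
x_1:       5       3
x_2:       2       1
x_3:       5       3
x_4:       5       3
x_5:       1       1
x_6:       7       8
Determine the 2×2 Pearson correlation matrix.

Step 1 — column means:
  mean(X_1) = (5 + 2 + 5 + 5 + 1 + 7) / 6 = 25/6 = 4.1667
  mean(X_2) = (3 + 1 + 3 + 3 + 1 + 8) / 6 = 19/6 = 3.1667

Step 2 — sample variances and covariances s[i,j] = (1/(n-1)) · Σ_k (x_{k,i} - mean_i) · (x_{k,j} - mean_j), with n-1 = 5:
  s[X_1,X_1] = ((0.8333)·(0.8333) + (-2.1667)·(-2.1667) + (0.8333)·(0.8333) + (0.8333)·(0.8333) + (-3.1667)·(-3.1667) + (2.8333)·(2.8333)) / 5 = 24.8333/5 = 4.9667
  s[X_1,X_2] = ((0.8333)·(-0.1667) + (-2.1667)·(-2.1667) + (0.8333)·(-0.1667) + (0.8333)·(-0.1667) + (-3.1667)·(-2.1667) + (2.8333)·(4.8333)) / 5 = 24.8333/5 = 4.9667
  s[X_2,X_2] = ((-0.1667)·(-0.1667) + (-2.1667)·(-2.1667) + (-0.1667)·(-0.1667) + (-0.1667)·(-0.1667) + (-2.1667)·(-2.1667) + (4.8333)·(4.8333)) / 5 = 32.8333/5 = 6.5667
  Sample standard deviations s_i = √(s[i,i]):
  s(X_1) = √(4.9667) = 2.2286
  s(X_2) = √(6.5667) = 2.5626

Step 3 — r_{ij} = s_{ij} / (s_i · s_j):
  r[X_1,X_1] = 1 (diagonal).
  r[X_1,X_2] = 4.9667 / (2.2286 · 2.5626) = 4.9667 / 5.7109 = 0.8697
  r[X_2,X_2] = 1 (diagonal).

R is symmetric with unit diagonal. Assembling:

R = [[1, 0.8697],
 [0.8697, 1]]


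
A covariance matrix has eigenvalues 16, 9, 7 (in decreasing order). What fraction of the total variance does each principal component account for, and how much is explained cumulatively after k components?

Step 1 — total variance = trace(Sigma) = Σ λ_i = 16 + 9 + 7 = 32.

Step 2 — fraction explained by component i = λ_i / Σ λ:
  PC1: 16/32 = 0.5
  PC2: 9/32 = 0.2812
  PC3: 7/32 = 0.2188

Step 3 — cumulative fraction after k components = (λ_1 + ... + λ_k) / Σ λ:
  k = 1: 16/32 = 0.5
  k = 2: (16 + 9)/32 = 25/32 = 0.7812
  k = 3: (16 + 9 + 7)/32 = 32/32 = 1

Summary (fraction, with percent):

explained: PC1 0.5 (50%), PC2 0.2812 (28.12%), PC3 0.2188 (21.88%);  cumulative: 0.5, 0.7812, 1


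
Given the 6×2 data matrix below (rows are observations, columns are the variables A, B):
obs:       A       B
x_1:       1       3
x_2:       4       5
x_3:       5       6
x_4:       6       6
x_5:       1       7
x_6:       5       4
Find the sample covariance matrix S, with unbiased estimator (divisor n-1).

Step 1 — column means:
  mean(A) = (1 + 4 + 5 + 6 + 1 + 5) / 6 = 22/6 = 3.6667
  mean(B) = (3 + 5 + 6 + 6 + 7 + 4) / 6 = 31/6 = 5.1667

Step 2 — sample covariance S[i,j] = (1/(n-1)) · Σ_k (x_{k,i} - mean_i) · (x_{k,j} - mean_j), with n-1 = 5.
  S[A,A] = ((-2.6667)·(-2.6667) + (0.3333)·(0.3333) + (1.3333)·(1.3333) + (2.3333)·(2.3333) + (-2.6667)·(-2.6667) + (1.3333)·(1.3333)) / 5 = 23.3333/5 = 4.6667
  S[A,B] = ((-2.6667)·(-2.1667) + (0.3333)·(-0.1667) + (1.3333)·(0.8333) + (2.3333)·(0.8333) + (-2.6667)·(1.8333) + (1.3333)·(-1.1667)) / 5 = 2.3333/5 = 0.4667
  S[B,B] = ((-2.1667)·(-2.1667) + (-0.1667)·(-0.1667) + (0.8333)·(0.8333) + (0.8333)·(0.8333) + (1.8333)·(1.8333) + (-1.1667)·(-1.1667)) / 5 = 10.8333/5 = 2.1667

S is symmetric (S[j,i] = S[i,j]). Assembling:

S = [[4.6667, 0.4667],
 [0.4667, 2.1667]]


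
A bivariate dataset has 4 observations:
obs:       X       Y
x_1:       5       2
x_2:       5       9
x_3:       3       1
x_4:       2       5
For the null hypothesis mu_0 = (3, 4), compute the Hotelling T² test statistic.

Step 1 — sample mean vector:
  mean(X) = (5 + 5 + 3 + 2) / 4 = 15/4 = 3.75
  mean(Y) = (2 + 9 + 1 + 5) / 4 = 17/4 = 4.25
  x̄ = (3.75, 4.25),  deviation x̄ - mu_0 = (3.75, 4.25) - (3, 4) = (0.75, 0.25).

Step 2 — sample covariance matrix, S[i,j] = (1/(n-1)) · Σ_k (x_{k,i} - mean_i) · (x_{k,j} - mean_j), divisor n-1 = 3:
  S[X,X] = ((1.25)·(1.25) + (1.25)·(1.25) + (-0.75)·(-0.75) + (-1.75)·(-1.75)) / 3 = 6.75/3 = 2.25
  S[X,Y] = ((1.25)·(-2.25) + (1.25)·(4.75) + (-0.75)·(-3.25) + (-1.75)·(0.75)) / 3 = 4.25/3 = 1.4167
  S[Y,Y] = ((-2.25)·(-2.25) + (4.75)·(4.75) + (-3.25)·(-3.25) + (0.75)·(0.75)) / 3 = 38.75/3 = 12.9167
  S = [[2.25, 1.4167],
 [1.4167, 12.9167]].

Step 3 — invert S. det(S) = 2.25·12.9167 - (1.4167)² = 27.0556.
  S^{-1} = (1/det) · [[d, -b], [-b, a]] = [[0.4774, -0.0524],
 [-0.0524, 0.0832]].

Step 4 — quadratic form (x̄ - mu_0)^T · S^{-1} · (x̄ - mu_0):
  S^{-1} · (x̄ - mu_0) = (0.345, -0.0185),
  (x̄ - mu_0)^T · [...] = (0.75)·(0.345) + (0.25)·(-0.0185) = 0.2541.

Step 5 — scale by n: T² = 4 · 0.2541 = 1.0164.

T² ≈ 1.0164


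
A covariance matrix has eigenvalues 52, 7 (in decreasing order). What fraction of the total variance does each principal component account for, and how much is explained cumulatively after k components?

Step 1 — total variance = trace(Sigma) = Σ λ_i = 52 + 7 = 59.

Step 2 — fraction explained by component i = λ_i / Σ λ:
  PC1: 52/59 = 0.8814
  PC2: 7/59 = 0.1186

Step 3 — cumulative fraction after k components = (λ_1 + ... + λ_k) / Σ λ:
  k = 1: 52/59 = 0.8814
  k = 2: (52 + 7)/59 = 59/59 = 1

Summary (fraction, with percent):

explained: PC1 0.8814 (88.14%), PC2 0.1186 (11.86%);  cumulative: 0.8814, 1


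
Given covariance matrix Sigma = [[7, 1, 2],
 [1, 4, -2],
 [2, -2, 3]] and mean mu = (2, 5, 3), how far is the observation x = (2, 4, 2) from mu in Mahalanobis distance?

Step 1 — centre the observation: (x - mu) = (0, -1, -1).

Step 2 — invert Sigma (cofactor / det for 3×3, or solve directly):
  Sigma^{-1} = [[0.2759, -0.2414, -0.3448],
 [-0.2414, 0.5862, 0.5517],
 [-0.3448, 0.5517, 0.931]].

Step 3 — form the quadratic (x - mu)^T · Sigma^{-1} · (x - mu):
  Sigma^{-1} · (x - mu) = (0.5862, -1.1379, -1.4828).
  (x - mu)^T · [Sigma^{-1} · (x - mu)] = (0)·(0.5862) + (-1)·(-1.1379) + (-1)·(-1.4828) = 2.6207.

Step 4 — take square root: d = √(2.6207) ≈ 1.6189.

d(x, mu) = √(2.6207) ≈ 1.6189


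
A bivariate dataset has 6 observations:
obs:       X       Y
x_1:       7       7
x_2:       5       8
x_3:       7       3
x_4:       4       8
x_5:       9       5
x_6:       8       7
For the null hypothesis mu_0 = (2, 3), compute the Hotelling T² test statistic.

Step 1 — sample mean vector:
  mean(X) = (7 + 5 + 7 + 4 + 9 + 8) / 6 = 40/6 = 6.6667
  mean(Y) = (7 + 8 + 3 + 8 + 5 + 7) / 6 = 38/6 = 6.3333
  x̄ = (6.6667, 6.3333),  deviation x̄ - mu_0 = (6.6667, 6.3333) - (2, 3) = (4.6667, 3.3333).

Step 2 — sample covariance matrix, S[i,j] = (1/(n-1)) · Σ_k (x_{k,i} - mean_i) · (x_{k,j} - mean_j), divisor n-1 = 5:
  S[X,X] = ((0.3333)·(0.3333) + (-1.6667)·(-1.6667) + (0.3333)·(0.3333) + (-2.6667)·(-2.6667) + (2.3333)·(2.3333) + (1.3333)·(1.3333)) / 5 = 17.3333/5 = 3.4667
  S[X,Y] = ((0.3333)·(0.6667) + (-1.6667)·(1.6667) + (0.3333)·(-3.3333) + (-2.6667)·(1.6667) + (2.3333)·(-1.3333) + (1.3333)·(0.6667)) / 5 = -10.3333/5 = -2.0667
  S[Y,Y] = ((0.6667)·(0.6667) + (1.6667)·(1.6667) + (-3.3333)·(-3.3333) + (1.6667)·(1.6667) + (-1.3333)·(-1.3333) + (0.6667)·(0.6667)) / 5 = 19.3333/5 = 3.8667
  S = [[3.4667, -2.0667],
 [-2.0667, 3.8667]].

Step 3 — invert S. det(S) = 3.4667·3.8667 - (-2.0667)² = 9.1333.
  S^{-1} = (1/det) · [[d, -b], [-b, a]] = [[0.4234, 0.2263],
 [0.2263, 0.3796]].

Step 4 — quadratic form (x̄ - mu_0)^T · S^{-1} · (x̄ - mu_0):
  S^{-1} · (x̄ - mu_0) = (2.7299, 2.3212),
  (x̄ - mu_0)^T · [...] = (4.6667)·(2.7299) + (3.3333)·(2.3212) = 20.4769.

Step 5 — scale by n: T² = 6 · 20.4769 = 122.8613.

T² ≈ 122.8613


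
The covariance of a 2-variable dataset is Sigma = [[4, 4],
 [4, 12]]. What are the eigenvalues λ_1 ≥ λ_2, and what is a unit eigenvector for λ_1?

Step 1 — characteristic polynomial of 2×2 Sigma:
  det(Sigma - λI) = λ² - trace · λ + det = 0.
  trace = 4 + 12 = 16, det = 4·12 - (4)² = 32.
Step 2 — discriminant:
  Δ = trace² - 4·det = 256 - 128 = 128.
Step 3 — eigenvalues:
  λ = (trace ± √Δ)/2 = (16 ± 11.3137)/2,
  λ_1 = 13.6569,  λ_2 = 2.3431.

Step 4 — unit eigenvector for λ_1: solve (Sigma - λ_1 I)v = 0. First row:
  (4 - 13.6569)·v_x + (4)·v_y = 0, i.e. (-9.6569)·v_x + (4)·v_y = 0,
  so v ∝ (b, λ_1 - a) = (4, 9.6569) = u.
  ||u|| = √((4)² + (9.6569)²) = √(109.2548) ≈ 10.4525,
  v_1 = u/||u|| ≈ (0.3827, 0.9239) (||v_1|| = 1).

λ_1 = 13.6569,  λ_2 = 2.3431;  v_1 ≈ (0.3827, 0.9239)


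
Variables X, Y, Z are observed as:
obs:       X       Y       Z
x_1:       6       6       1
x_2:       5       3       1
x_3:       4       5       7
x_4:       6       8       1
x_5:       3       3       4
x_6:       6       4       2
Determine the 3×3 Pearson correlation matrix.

Step 1 — column means:
  mean(X) = (6 + 5 + 4 + 6 + 3 + 6) / 6 = 30/6 = 5
  mean(Y) = (6 + 3 + 5 + 8 + 3 + 4) / 6 = 29/6 = 4.8333
  mean(Z) = (1 + 1 + 7 + 1 + 4 + 2) / 6 = 16/6 = 2.6667

Step 2 — sample variances and covariances s[i,j] = (1/(n-1)) · Σ_k (x_{k,i} - mean_i) · (x_{k,j} - mean_j), with n-1 = 5:
  s[X,X] = ((1)·(1) + (0)·(0) + (-1)·(-1) + (1)·(1) + (-2)·(-2) + (1)·(1)) / 5 = 8/5 = 1.6
  s[X,Y] = ((1)·(1.1667) + (0)·(-1.8333) + (-1)·(0.1667) + (1)·(3.1667) + (-2)·(-1.8333) + (1)·(-0.8333)) / 5 = 7/5 = 1.4
  s[X,Z] = ((1)·(-1.6667) + (0)·(-1.6667) + (-1)·(4.3333) + (1)·(-1.6667) + (-2)·(1.3333) + (1)·(-0.6667)) / 5 = -11/5 = -2.2
  s[Y,Y] = ((1.1667)·(1.1667) + (-1.8333)·(-1.8333) + (0.1667)·(0.1667) + (3.1667)·(3.1667) + (-1.8333)·(-1.8333) + (-0.8333)·(-0.8333)) / 5 = 18.8333/5 = 3.7667
  s[Y,Z] = ((1.1667)·(-1.6667) + (-1.8333)·(-1.6667) + (0.1667)·(4.3333) + (3.1667)·(-1.6667) + (-1.8333)·(1.3333) + (-0.8333)·(-0.6667)) / 5 = -5.3333/5 = -1.0667
  s[Z,Z] = ((-1.6667)·(-1.6667) + (-1.6667)·(-1.6667) + (4.3333)·(4.3333) + (-1.6667)·(-1.6667) + (1.3333)·(1.3333) + (-0.6667)·(-0.6667)) / 5 = 29.3333/5 = 5.8667
  Sample standard deviations s_i = √(s[i,i]):
  s(X) = √(1.6) = 1.2649
  s(Y) = √(3.7667) = 1.9408
  s(Z) = √(5.8667) = 2.4221

Step 3 — r_{ij} = s_{ij} / (s_i · s_j):
  r[X,X] = 1 (diagonal).
  r[X,Y] = 1.4 / (1.2649 · 1.9408) = 1.4 / 2.4549 = 0.5703
  r[X,Z] = -2.2 / (1.2649 · 2.4221) = -2.2 / 3.0638 = -0.7181
  r[Y,Y] = 1 (diagonal).
  r[Y,Z] = -1.0667 / (1.9408 · 2.4221) = -1.0667 / 4.7008 = -0.2269
  r[Z,Z] = 1 (diagonal).

R is symmetric with unit diagonal. Assembling:

R = [[1, 0.5703, -0.7181],
 [0.5703, 1, -0.2269],
 [-0.7181, -0.2269, 1]]


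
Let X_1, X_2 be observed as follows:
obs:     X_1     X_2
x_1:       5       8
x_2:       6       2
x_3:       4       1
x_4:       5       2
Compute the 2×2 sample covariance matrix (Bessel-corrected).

Step 1 — column means:
  mean(X_1) = (5 + 6 + 4 + 5) / 4 = 20/4 = 5
  mean(X_2) = (8 + 2 + 1 + 2) / 4 = 13/4 = 3.25

Step 2 — sample covariance S[i,j] = (1/(n-1)) · Σ_k (x_{k,i} - mean_i) · (x_{k,j} - mean_j), with n-1 = 3.
  S[X_1,X_1] = ((0)·(0) + (1)·(1) + (-1)·(-1) + (0)·(0)) / 3 = 2/3 = 0.6667
  S[X_1,X_2] = ((0)·(4.75) + (1)·(-1.25) + (-1)·(-2.25) + (0)·(-1.25)) / 3 = 1/3 = 0.3333
  S[X_2,X_2] = ((4.75)·(4.75) + (-1.25)·(-1.25) + (-2.25)·(-2.25) + (-1.25)·(-1.25)) / 3 = 30.75/3 = 10.25

S is symmetric (S[j,i] = S[i,j]). Assembling:

S = [[0.6667, 0.3333],
 [0.3333, 10.25]]


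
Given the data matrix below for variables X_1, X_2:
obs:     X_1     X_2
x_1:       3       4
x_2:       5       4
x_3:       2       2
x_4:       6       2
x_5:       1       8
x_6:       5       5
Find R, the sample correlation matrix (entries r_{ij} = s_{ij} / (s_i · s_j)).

Step 1 — column means:
  mean(X_1) = (3 + 5 + 2 + 6 + 1 + 5) / 6 = 22/6 = 3.6667
  mean(X_2) = (4 + 4 + 2 + 2 + 8 + 5) / 6 = 25/6 = 4.1667

Step 2 — sample variances and covariances s[i,j] = (1/(n-1)) · Σ_k (x_{k,i} - mean_i) · (x_{k,j} - mean_j), with n-1 = 5:
  s[X_1,X_1] = ((-0.6667)·(-0.6667) + (1.3333)·(1.3333) + (-1.6667)·(-1.6667) + (2.3333)·(2.3333) + (-2.6667)·(-2.6667) + (1.3333)·(1.3333)) / 5 = 19.3333/5 = 3.8667
  s[X_1,X_2] = ((-0.6667)·(-0.1667) + (1.3333)·(-0.1667) + (-1.6667)·(-2.1667) + (2.3333)·(-2.1667) + (-2.6667)·(3.8333) + (1.3333)·(0.8333)) / 5 = -10.6667/5 = -2.1333
  s[X_2,X_2] = ((-0.1667)·(-0.1667) + (-0.1667)·(-0.1667) + (-2.1667)·(-2.1667) + (-2.1667)·(-2.1667) + (3.8333)·(3.8333) + (0.8333)·(0.8333)) / 5 = 24.8333/5 = 4.9667
  Sample standard deviations s_i = √(s[i,i]):
  s(X_1) = √(3.8667) = 1.9664
  s(X_2) = √(4.9667) = 2.2286

Step 3 — r_{ij} = s_{ij} / (s_i · s_j):
  r[X_1,X_1] = 1 (diagonal).
  r[X_1,X_2] = -2.1333 / (1.9664 · 2.2286) = -2.1333 / 4.3823 = -0.4868
  r[X_2,X_2] = 1 (diagonal).

R is symmetric with unit diagonal. Assembling:

R = [[1, -0.4868],
 [-0.4868, 1]]


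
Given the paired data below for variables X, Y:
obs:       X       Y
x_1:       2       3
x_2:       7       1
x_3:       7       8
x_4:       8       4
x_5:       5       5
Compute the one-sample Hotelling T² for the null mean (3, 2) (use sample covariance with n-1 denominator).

Step 1 — sample mean vector:
  mean(X) = (2 + 7 + 7 + 8 + 5) / 5 = 29/5 = 5.8
  mean(Y) = (3 + 1 + 8 + 4 + 5) / 5 = 21/5 = 4.2
  x̄ = (5.8, 4.2),  deviation x̄ - mu_0 = (5.8, 4.2) - (3, 2) = (2.8, 2.2).

Step 2 — sample covariance matrix, S[i,j] = (1/(n-1)) · Σ_k (x_{k,i} - mean_i) · (x_{k,j} - mean_j), divisor n-1 = 4:
  S[X,X] = ((-3.8)·(-3.8) + (1.2)·(1.2) + (1.2)·(1.2) + (2.2)·(2.2) + (-0.8)·(-0.8)) / 4 = 22.8/4 = 5.7
  S[X,Y] = ((-3.8)·(-1.2) + (1.2)·(-3.2) + (1.2)·(3.8) + (2.2)·(-0.2) + (-0.8)·(0.8)) / 4 = 4.2/4 = 1.05
  S[Y,Y] = ((-1.2)·(-1.2) + (-3.2)·(-3.2) + (3.8)·(3.8) + (-0.2)·(-0.2) + (0.8)·(0.8)) / 4 = 26.8/4 = 6.7
  S = [[5.7, 1.05],
 [1.05, 6.7]].

Step 3 — invert S. det(S) = 5.7·6.7 - (1.05)² = 37.0875.
  S^{-1} = (1/det) · [[d, -b], [-b, a]] = [[0.1807, -0.0283],
 [-0.0283, 0.1537]].

Step 4 — quadratic form (x̄ - mu_0)^T · S^{-1} · (x̄ - mu_0):
  S^{-1} · (x̄ - mu_0) = (0.4435, 0.2588),
  (x̄ - mu_0)^T · [...] = (2.8)·(0.4435) + (2.2)·(0.2588) = 1.8114.

Step 5 — scale by n: T² = 5 · 1.8114 = 9.057.

T² ≈ 9.057


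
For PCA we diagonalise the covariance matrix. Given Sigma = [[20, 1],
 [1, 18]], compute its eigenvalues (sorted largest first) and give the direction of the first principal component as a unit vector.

Step 1 — characteristic polynomial of 2×2 Sigma:
  det(Sigma - λI) = λ² - trace · λ + det = 0.
  trace = 20 + 18 = 38, det = 20·18 - (1)² = 359.
Step 2 — discriminant:
  Δ = trace² - 4·det = 1444 - 1436 = 8.
Step 3 — eigenvalues:
  λ = (trace ± √Δ)/2 = (38 ± 2.8284)/2,
  λ_1 = 20.4142,  λ_2 = 17.5858.

Step 4 — unit eigenvector for λ_1: solve (Sigma - λ_1 I)v = 0. First row:
  (20 - 20.4142)·v_x + (1)·v_y = 0, i.e. (-0.4142)·v_x + (1)·v_y = 0,
  so v ∝ (b, λ_1 - a) = (1, 0.4142) = u.
  ||u|| = √((1)² + (0.4142)²) = √(1.1716) ≈ 1.0824,
  v_1 = u/||u|| ≈ (0.9239, 0.3827) (||v_1|| = 1).

λ_1 = 20.4142,  λ_2 = 17.5858;  v_1 ≈ (0.9239, 0.3827)


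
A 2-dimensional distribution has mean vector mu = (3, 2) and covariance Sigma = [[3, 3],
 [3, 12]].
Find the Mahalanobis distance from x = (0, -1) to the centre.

Step 1 — centre the observation: (x - mu) = (-3, -3).

Step 2 — invert Sigma. det(Sigma) = 3·12 - (3)² = 27.
  Sigma^{-1} = (1/det) · [[d, -b], [-b, a]] = [[0.4444, -0.1111],
 [-0.1111, 0.1111]].

Step 3 — form the quadratic (x - mu)^T · Sigma^{-1} · (x - mu):
  Sigma^{-1} · (x - mu) = (-1, 0).
  (x - mu)^T · [Sigma^{-1} · (x - mu)] = (-3)·(-1) + (-3)·(0) = 3.

Step 4 — take square root: d = √(3) ≈ 1.7321.

d(x, mu) = √(3) ≈ 1.7321


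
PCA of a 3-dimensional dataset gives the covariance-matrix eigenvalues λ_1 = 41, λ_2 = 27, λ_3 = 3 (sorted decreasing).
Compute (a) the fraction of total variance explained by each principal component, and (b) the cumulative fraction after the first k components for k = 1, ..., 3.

Step 1 — total variance = trace(Sigma) = Σ λ_i = 41 + 27 + 3 = 71.

Step 2 — fraction explained by component i = λ_i / Σ λ:
  PC1: 41/71 = 0.5775
  PC2: 27/71 = 0.3803
  PC3: 3/71 = 0.0423

Step 3 — cumulative fraction after k components = (λ_1 + ... + λ_k) / Σ λ:
  k = 1: 41/71 = 0.5775
  k = 2: (41 + 27)/71 = 68/71 = 0.9577
  k = 3: (41 + 27 + 3)/71 = 71/71 = 1

Summary (fraction, with percent):

explained: PC1 0.5775 (57.75%), PC2 0.3803 (38.03%), PC3 0.0423 (4.23%);  cumulative: 0.5775, 0.9577, 1


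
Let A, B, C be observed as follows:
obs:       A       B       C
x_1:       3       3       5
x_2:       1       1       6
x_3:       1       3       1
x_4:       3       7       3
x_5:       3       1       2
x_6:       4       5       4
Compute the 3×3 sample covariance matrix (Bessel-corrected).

Step 1 — column means:
  mean(A) = (3 + 1 + 1 + 3 + 3 + 4) / 6 = 15/6 = 2.5
  mean(B) = (3 + 1 + 3 + 7 + 1 + 5) / 6 = 20/6 = 3.3333
  mean(C) = (5 + 6 + 1 + 3 + 2 + 4) / 6 = 21/6 = 3.5

Step 2 — sample covariance S[i,j] = (1/(n-1)) · Σ_k (x_{k,i} - mean_i) · (x_{k,j} - mean_j), with n-1 = 5.
  S[A,A] = ((0.5)·(0.5) + (-1.5)·(-1.5) + (-1.5)·(-1.5) + (0.5)·(0.5) + (0.5)·(0.5) + (1.5)·(1.5)) / 5 = 7.5/5 = 1.5
  S[A,B] = ((0.5)·(-0.3333) + (-1.5)·(-2.3333) + (-1.5)·(-0.3333) + (0.5)·(3.6667) + (0.5)·(-2.3333) + (1.5)·(1.6667)) / 5 = 7/5 = 1.4
  S[A,C] = ((0.5)·(1.5) + (-1.5)·(2.5) + (-1.5)·(-2.5) + (0.5)·(-0.5) + (0.5)·(-1.5) + (1.5)·(0.5)) / 5 = 0.5/5 = 0.1
  S[B,B] = ((-0.3333)·(-0.3333) + (-2.3333)·(-2.3333) + (-0.3333)·(-0.3333) + (3.6667)·(3.6667) + (-2.3333)·(-2.3333) + (1.6667)·(1.6667)) / 5 = 27.3333/5 = 5.4667
  S[B,C] = ((-0.3333)·(1.5) + (-2.3333)·(2.5) + (-0.3333)·(-2.5) + (3.6667)·(-0.5) + (-2.3333)·(-1.5) + (1.6667)·(0.5)) / 5 = -3/5 = -0.6
  S[C,C] = ((1.5)·(1.5) + (2.5)·(2.5) + (-2.5)·(-2.5) + (-0.5)·(-0.5) + (-1.5)·(-1.5) + (0.5)·(0.5)) / 5 = 17.5/5 = 3.5

S is symmetric (S[j,i] = S[i,j]). Assembling:

S = [[1.5, 1.4, 0.1],
 [1.4, 5.4667, -0.6],
 [0.1, -0.6, 3.5]]


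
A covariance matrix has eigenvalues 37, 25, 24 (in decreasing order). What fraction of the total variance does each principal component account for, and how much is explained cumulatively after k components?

Step 1 — total variance = trace(Sigma) = Σ λ_i = 37 + 25 + 24 = 86.

Step 2 — fraction explained by component i = λ_i / Σ λ:
  PC1: 37/86 = 0.4302
  PC2: 25/86 = 0.2907
  PC3: 24/86 = 0.2791

Step 3 — cumulative fraction after k components = (λ_1 + ... + λ_k) / Σ λ:
  k = 1: 37/86 = 0.4302
  k = 2: (37 + 25)/86 = 62/86 = 0.7209
  k = 3: (37 + 25 + 24)/86 = 86/86 = 1

Summary (fraction, with percent):

explained: PC1 0.4302 (43.02%), PC2 0.2907 (29.07%), PC3 0.2791 (27.91%);  cumulative: 0.4302, 0.7209, 1


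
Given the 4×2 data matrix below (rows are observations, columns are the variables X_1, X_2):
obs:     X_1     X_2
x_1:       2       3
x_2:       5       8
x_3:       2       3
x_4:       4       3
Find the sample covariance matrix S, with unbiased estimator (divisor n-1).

Step 1 — column means:
  mean(X_1) = (2 + 5 + 2 + 4) / 4 = 13/4 = 3.25
  mean(X_2) = (3 + 8 + 3 + 3) / 4 = 17/4 = 4.25

Step 2 — sample covariance S[i,j] = (1/(n-1)) · Σ_k (x_{k,i} - mean_i) · (x_{k,j} - mean_j), with n-1 = 3.
  S[X_1,X_1] = ((-1.25)·(-1.25) + (1.75)·(1.75) + (-1.25)·(-1.25) + (0.75)·(0.75)) / 3 = 6.75/3 = 2.25
  S[X_1,X_2] = ((-1.25)·(-1.25) + (1.75)·(3.75) + (-1.25)·(-1.25) + (0.75)·(-1.25)) / 3 = 8.75/3 = 2.9167
  S[X_2,X_2] = ((-1.25)·(-1.25) + (3.75)·(3.75) + (-1.25)·(-1.25) + (-1.25)·(-1.25)) / 3 = 18.75/3 = 6.25

S is symmetric (S[j,i] = S[i,j]). Assembling:

S = [[2.25, 2.9167],
 [2.9167, 6.25]]


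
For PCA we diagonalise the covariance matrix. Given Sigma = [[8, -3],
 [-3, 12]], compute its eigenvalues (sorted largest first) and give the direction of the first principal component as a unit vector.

Step 1 — characteristic polynomial of 2×2 Sigma:
  det(Sigma - λI) = λ² - trace · λ + det = 0.
  trace = 8 + 12 = 20, det = 8·12 - (-3)² = 87.
Step 2 — discriminant:
  Δ = trace² - 4·det = 400 - 348 = 52.
Step 3 — eigenvalues:
  λ = (trace ± √Δ)/2 = (20 ± 7.2111)/2,
  λ_1 = 13.6056,  λ_2 = 6.3944.

Step 4 — unit eigenvector for λ_1: solve (Sigma - λ_1 I)v = 0. First row:
  (8 - 13.6056)·v_x + (-3)·v_y = 0, i.e. (-5.6056)·v_x + (-3)·v_y = 0,
  so v ∝ (b, λ_1 - a) = (-3, 5.6056); multiply by -1 so the first entry is positive: u = (3, -5.6056).
  ||u|| = √((3)² + (-5.6056)²) = √(40.4222) ≈ 6.3578,
  v_1 = u/||u|| ≈ (0.4719, -0.8817) (||v_1|| = 1).

λ_1 = 13.6056,  λ_2 = 6.3944;  v_1 ≈ (0.4719, -0.8817)


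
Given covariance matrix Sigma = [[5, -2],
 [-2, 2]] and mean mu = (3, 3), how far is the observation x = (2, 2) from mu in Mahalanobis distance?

Step 1 — centre the observation: (x - mu) = (-1, -1).

Step 2 — invert Sigma. det(Sigma) = 5·2 - (-2)² = 6.
  Sigma^{-1} = (1/det) · [[d, -b], [-b, a]] = [[0.3333, 0.3333],
 [0.3333, 0.8333]].

Step 3 — form the quadratic (x - mu)^T · Sigma^{-1} · (x - mu):
  Sigma^{-1} · (x - mu) = (-0.6667, -1.1667).
  (x - mu)^T · [Sigma^{-1} · (x - mu)] = (-1)·(-0.6667) + (-1)·(-1.1667) = 1.8333.

Step 4 — take square root: d = √(1.8333) ≈ 1.354.

d(x, mu) = √(1.8333) ≈ 1.354


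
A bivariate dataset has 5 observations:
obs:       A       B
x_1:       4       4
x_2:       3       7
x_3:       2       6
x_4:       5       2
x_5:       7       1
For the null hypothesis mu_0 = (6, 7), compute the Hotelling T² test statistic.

Step 1 — sample mean vector:
  mean(A) = (4 + 3 + 2 + 5 + 7) / 5 = 21/5 = 4.2
  mean(B) = (4 + 7 + 6 + 2 + 1) / 5 = 20/5 = 4
  x̄ = (4.2, 4),  deviation x̄ - mu_0 = (4.2, 4) - (6, 7) = (-1.8, -3).

Step 2 — sample covariance matrix, S[i,j] = (1/(n-1)) · Σ_k (x_{k,i} - mean_i) · (x_{k,j} - mean_j), divisor n-1 = 4:
  S[A,A] = ((-0.2)·(-0.2) + (-1.2)·(-1.2) + (-2.2)·(-2.2) + (0.8)·(0.8) + (2.8)·(2.8)) / 4 = 14.8/4 = 3.7
  S[A,B] = ((-0.2)·(0) + (-1.2)·(3) + (-2.2)·(2) + (0.8)·(-2) + (2.8)·(-3)) / 4 = -18/4 = -4.5
  S[B,B] = ((0)·(0) + (3)·(3) + (2)·(2) + (-2)·(-2) + (-3)·(-3)) / 4 = 26/4 = 6.5
  S = [[3.7, -4.5],
 [-4.5, 6.5]].

Step 3 — invert S. det(S) = 3.7·6.5 - (-4.5)² = 3.8.
  S^{-1} = (1/det) · [[d, -b], [-b, a]] = [[1.7105, 1.1842],
 [1.1842, 0.9737]].

Step 4 — quadratic form (x̄ - mu_0)^T · S^{-1} · (x̄ - mu_0):
  S^{-1} · (x̄ - mu_0) = (-6.6316, -5.0526),
  (x̄ - mu_0)^T · [...] = (-1.8)·(-6.6316) + (-3)·(-5.0526) = 27.0947.

Step 5 — scale by n: T² = 5 · 27.0947 = 135.4737.

T² ≈ 135.4737


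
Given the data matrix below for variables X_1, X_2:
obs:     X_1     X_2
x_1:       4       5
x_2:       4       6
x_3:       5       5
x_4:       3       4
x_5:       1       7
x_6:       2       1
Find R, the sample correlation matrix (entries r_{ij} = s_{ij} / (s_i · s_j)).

Step 1 — column means:
  mean(X_1) = (4 + 4 + 5 + 3 + 1 + 2) / 6 = 19/6 = 3.1667
  mean(X_2) = (5 + 6 + 5 + 4 + 7 + 1) / 6 = 28/6 = 4.6667

Step 2 — sample variances and covariances s[i,j] = (1/(n-1)) · Σ_k (x_{k,i} - mean_i) · (x_{k,j} - mean_j), with n-1 = 5:
  s[X_1,X_1] = ((0.8333)·(0.8333) + (0.8333)·(0.8333) + (1.8333)·(1.8333) + (-0.1667)·(-0.1667) + (-2.1667)·(-2.1667) + (-1.1667)·(-1.1667)) / 5 = 10.8333/5 = 2.1667
  s[X_1,X_2] = ((0.8333)·(0.3333) + (0.8333)·(1.3333) + (1.8333)·(0.3333) + (-0.1667)·(-0.6667) + (-2.1667)·(2.3333) + (-1.1667)·(-3.6667)) / 5 = 1.3333/5 = 0.2667
  s[X_2,X_2] = ((0.3333)·(0.3333) + (1.3333)·(1.3333) + (0.3333)·(0.3333) + (-0.6667)·(-0.6667) + (2.3333)·(2.3333) + (-3.6667)·(-3.6667)) / 5 = 21.3333/5 = 4.2667
  Sample standard deviations s_i = √(s[i,i]):
  s(X_1) = √(2.1667) = 1.472
  s(X_2) = √(4.2667) = 2.0656

Step 3 — r_{ij} = s_{ij} / (s_i · s_j):
  r[X_1,X_1] = 1 (diagonal).
  r[X_1,X_2] = 0.2667 / (1.472 · 2.0656) = 0.2667 / 3.0405 = 0.0877
  r[X_2,X_2] = 1 (diagonal).

R is symmetric with unit diagonal. Assembling:

R = [[1, 0.0877],
 [0.0877, 1]]


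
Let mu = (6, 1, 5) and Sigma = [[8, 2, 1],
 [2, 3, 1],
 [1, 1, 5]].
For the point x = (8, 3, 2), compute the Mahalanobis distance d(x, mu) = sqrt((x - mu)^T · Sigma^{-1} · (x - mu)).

Step 1 — centre the observation: (x - mu) = (2, 2, -3).

Step 2 — invert Sigma (cofactor / det for 3×3, or solve directly):
  Sigma^{-1} = [[0.1505, -0.0968, -0.0108],
 [-0.0968, 0.4194, -0.0645],
 [-0.0108, -0.0645, 0.2151]].

Step 3 — form the quadratic (x - mu)^T · Sigma^{-1} · (x - mu):
  Sigma^{-1} · (x - mu) = (0.1398, 0.8387, -0.7957).
  (x - mu)^T · [Sigma^{-1} · (x - mu)] = (2)·(0.1398) + (2)·(0.8387) + (-3)·(-0.7957) = 4.3441.

Step 4 — take square root: d = √(4.3441) ≈ 2.0842.

d(x, mu) = √(4.3441) ≈ 2.0842


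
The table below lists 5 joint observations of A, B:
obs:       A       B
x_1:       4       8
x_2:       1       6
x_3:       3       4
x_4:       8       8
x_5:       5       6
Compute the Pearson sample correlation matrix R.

Step 1 — column means:
  mean(A) = (4 + 1 + 3 + 8 + 5) / 5 = 21/5 = 4.2
  mean(B) = (8 + 6 + 4 + 8 + 6) / 5 = 32/5 = 6.4

Step 2 — sample variances and covariances s[i,j] = (1/(n-1)) · Σ_k (x_{k,i} - mean_i) · (x_{k,j} - mean_j), with n-1 = 4:
  s[A,A] = ((-0.2)·(-0.2) + (-3.2)·(-3.2) + (-1.2)·(-1.2) + (3.8)·(3.8) + (0.8)·(0.8)) / 4 = 26.8/4 = 6.7
  s[A,B] = ((-0.2)·(1.6) + (-3.2)·(-0.4) + (-1.2)·(-2.4) + (3.8)·(1.6) + (0.8)·(-0.4)) / 4 = 9.6/4 = 2.4
  s[B,B] = ((1.6)·(1.6) + (-0.4)·(-0.4) + (-2.4)·(-2.4) + (1.6)·(1.6) + (-0.4)·(-0.4)) / 4 = 11.2/4 = 2.8
  Sample standard deviations s_i = √(s[i,i]):
  s(A) = √(6.7) = 2.5884
  s(B) = √(2.8) = 1.6733

Step 3 — r_{ij} = s_{ij} / (s_i · s_j):
  r[A,A] = 1 (diagonal).
  r[A,B] = 2.4 / (2.5884 · 1.6733) = 2.4 / 4.3313 = 0.5541
  r[B,B] = 1 (diagonal).

R is symmetric with unit diagonal. Assembling:

R = [[1, 0.5541],
 [0.5541, 1]]


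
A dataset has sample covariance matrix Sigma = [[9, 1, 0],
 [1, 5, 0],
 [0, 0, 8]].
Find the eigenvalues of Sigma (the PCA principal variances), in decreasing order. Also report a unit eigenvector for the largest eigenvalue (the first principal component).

Step 1 — characteristic polynomial p(λ) = det(λI - Sigma) = λ³ - tr·λ² + c_1·λ - det, where tr = trace, c_1 = sum of the principal 2×2 minors, det = det(Sigma):
  tr = 9 + 5 + 8 = 22,
  c_1 = (9·5 - (1)²) + (9·8 - (0)²) + (5·8 - (0)²) = 44 + 72 + 40 = 156,
  det = 9·(5·8 - (0)²) - (1)·((1)·8 - (0)·(0)) + (0)·((1)·(0) - 5·(0)) = 9·(40) - (1)·(8) + (0)·(0) = 352.
  So p(λ) = λ³ - 22λ² + 156λ - 352.
Step 2 — look for an integer root (rational root theorem: any rational root is an integer divisor of 352). Testing λ = 8:
  p(8) = 512 - 1408 + 1248 - 352 = 0  ✓
  Dividing out (λ - 8): p(λ) = (λ - 8)(λ² - 14λ + 44).
Step 3 — remaining eigenvalues from the quadratic λ² - 14λ + 44 = 0:
  Δ = 14² - 4·44 = 196 - 176 = 20,  λ = (14 ± √20)/2 = (14 ± 4.4721)/2 ≈ 9.2361 or 4.7639.
  Sorted: λ_1 = 9.2361,  λ_2 = 8,  λ_3 = 4.7639  (check: sum = 22 = tr ✓).

Step 4 — unit eigenvector for λ_1 ≈ 9.2361: v spans the null space of (Sigma - λ_1 I), whose rows are
  r_1 = (-0.2361, 1, 0),  r_2 = (1, -4.2361, 0),  r_3 = (0, 0, -1.2361).
  v is orthogonal to every row, so take v ∝ r_1 × r_3 = ((1)·(-1.2361) - (0)·(0), (0)·(0) - (-0.2361)·(-1.2361), (-0.2361)·(0) - (1)·(0)) ≈ (-1.2361, -0.2918, 0).
  Rescale (multiply by -1 so the first nonzero entry is positive): u = (1.2361, 0.2918, 0).
  ||u|| = √((1.2361)² + (0.2918)² + (0)²) = √(1.613) ≈ 1.27,  v_1 = u/||u|| ≈ (0.9732, 0.2298, 0) (||v_1|| = 1).

λ_1 = 9.2361,  λ_2 = 8,  λ_3 = 4.7639;  v_1 ≈ (0.9732, 0.2298, 0)
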